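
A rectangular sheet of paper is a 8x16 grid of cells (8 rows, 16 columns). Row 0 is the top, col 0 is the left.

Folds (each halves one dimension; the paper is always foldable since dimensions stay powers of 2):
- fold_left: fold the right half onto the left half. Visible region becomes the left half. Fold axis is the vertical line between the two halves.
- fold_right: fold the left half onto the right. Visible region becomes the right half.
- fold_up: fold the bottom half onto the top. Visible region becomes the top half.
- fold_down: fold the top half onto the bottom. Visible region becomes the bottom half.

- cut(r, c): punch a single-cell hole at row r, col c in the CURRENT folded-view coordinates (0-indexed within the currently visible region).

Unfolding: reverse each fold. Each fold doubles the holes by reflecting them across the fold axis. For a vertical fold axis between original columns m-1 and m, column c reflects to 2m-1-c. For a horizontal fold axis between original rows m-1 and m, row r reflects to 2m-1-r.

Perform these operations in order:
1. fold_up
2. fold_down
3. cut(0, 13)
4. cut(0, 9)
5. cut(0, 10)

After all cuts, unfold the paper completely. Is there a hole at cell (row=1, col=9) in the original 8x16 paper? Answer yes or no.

Answer: yes

Derivation:
Op 1 fold_up: fold axis h@4; visible region now rows[0,4) x cols[0,16) = 4x16
Op 2 fold_down: fold axis h@2; visible region now rows[2,4) x cols[0,16) = 2x16
Op 3 cut(0, 13): punch at orig (2,13); cuts so far [(2, 13)]; region rows[2,4) x cols[0,16) = 2x16
Op 4 cut(0, 9): punch at orig (2,9); cuts so far [(2, 9), (2, 13)]; region rows[2,4) x cols[0,16) = 2x16
Op 5 cut(0, 10): punch at orig (2,10); cuts so far [(2, 9), (2, 10), (2, 13)]; region rows[2,4) x cols[0,16) = 2x16
Unfold 1 (reflect across h@2): 6 holes -> [(1, 9), (1, 10), (1, 13), (2, 9), (2, 10), (2, 13)]
Unfold 2 (reflect across h@4): 12 holes -> [(1, 9), (1, 10), (1, 13), (2, 9), (2, 10), (2, 13), (5, 9), (5, 10), (5, 13), (6, 9), (6, 10), (6, 13)]
Holes: [(1, 9), (1, 10), (1, 13), (2, 9), (2, 10), (2, 13), (5, 9), (5, 10), (5, 13), (6, 9), (6, 10), (6, 13)]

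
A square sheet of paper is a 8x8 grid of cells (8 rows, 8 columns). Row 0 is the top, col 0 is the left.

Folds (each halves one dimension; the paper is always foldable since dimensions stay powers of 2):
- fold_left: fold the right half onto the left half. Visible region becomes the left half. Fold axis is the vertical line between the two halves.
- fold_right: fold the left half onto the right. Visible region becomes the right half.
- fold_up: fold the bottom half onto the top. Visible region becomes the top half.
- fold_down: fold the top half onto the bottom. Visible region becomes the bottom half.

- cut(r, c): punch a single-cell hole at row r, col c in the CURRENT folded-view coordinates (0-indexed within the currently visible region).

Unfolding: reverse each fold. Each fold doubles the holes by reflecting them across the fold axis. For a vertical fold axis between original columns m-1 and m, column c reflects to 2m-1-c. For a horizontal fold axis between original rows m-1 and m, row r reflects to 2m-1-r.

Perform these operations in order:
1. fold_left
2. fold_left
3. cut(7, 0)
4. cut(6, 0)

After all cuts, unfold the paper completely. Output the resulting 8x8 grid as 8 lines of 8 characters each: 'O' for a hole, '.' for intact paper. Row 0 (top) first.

Op 1 fold_left: fold axis v@4; visible region now rows[0,8) x cols[0,4) = 8x4
Op 2 fold_left: fold axis v@2; visible region now rows[0,8) x cols[0,2) = 8x2
Op 3 cut(7, 0): punch at orig (7,0); cuts so far [(7, 0)]; region rows[0,8) x cols[0,2) = 8x2
Op 4 cut(6, 0): punch at orig (6,0); cuts so far [(6, 0), (7, 0)]; region rows[0,8) x cols[0,2) = 8x2
Unfold 1 (reflect across v@2): 4 holes -> [(6, 0), (6, 3), (7, 0), (7, 3)]
Unfold 2 (reflect across v@4): 8 holes -> [(6, 0), (6, 3), (6, 4), (6, 7), (7, 0), (7, 3), (7, 4), (7, 7)]

Answer: ........
........
........
........
........
........
O..OO..O
O..OO..O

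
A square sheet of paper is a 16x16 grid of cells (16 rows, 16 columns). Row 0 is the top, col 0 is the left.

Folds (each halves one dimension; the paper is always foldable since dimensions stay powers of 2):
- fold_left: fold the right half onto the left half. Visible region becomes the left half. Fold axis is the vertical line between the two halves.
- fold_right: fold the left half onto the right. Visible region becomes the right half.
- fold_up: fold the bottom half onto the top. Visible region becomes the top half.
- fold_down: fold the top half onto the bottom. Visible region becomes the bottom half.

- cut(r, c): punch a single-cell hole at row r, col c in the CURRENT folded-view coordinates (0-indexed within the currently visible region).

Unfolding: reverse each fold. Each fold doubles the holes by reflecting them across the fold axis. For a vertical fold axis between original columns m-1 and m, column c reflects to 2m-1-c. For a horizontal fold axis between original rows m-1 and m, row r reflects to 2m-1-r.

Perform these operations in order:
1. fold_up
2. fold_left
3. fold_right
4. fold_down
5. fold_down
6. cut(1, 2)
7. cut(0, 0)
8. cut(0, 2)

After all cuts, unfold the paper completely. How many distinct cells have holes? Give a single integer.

Answer: 96

Derivation:
Op 1 fold_up: fold axis h@8; visible region now rows[0,8) x cols[0,16) = 8x16
Op 2 fold_left: fold axis v@8; visible region now rows[0,8) x cols[0,8) = 8x8
Op 3 fold_right: fold axis v@4; visible region now rows[0,8) x cols[4,8) = 8x4
Op 4 fold_down: fold axis h@4; visible region now rows[4,8) x cols[4,8) = 4x4
Op 5 fold_down: fold axis h@6; visible region now rows[6,8) x cols[4,8) = 2x4
Op 6 cut(1, 2): punch at orig (7,6); cuts so far [(7, 6)]; region rows[6,8) x cols[4,8) = 2x4
Op 7 cut(0, 0): punch at orig (6,4); cuts so far [(6, 4), (7, 6)]; region rows[6,8) x cols[4,8) = 2x4
Op 8 cut(0, 2): punch at orig (6,6); cuts so far [(6, 4), (6, 6), (7, 6)]; region rows[6,8) x cols[4,8) = 2x4
Unfold 1 (reflect across h@6): 6 holes -> [(4, 6), (5, 4), (5, 6), (6, 4), (6, 6), (7, 6)]
Unfold 2 (reflect across h@4): 12 holes -> [(0, 6), (1, 4), (1, 6), (2, 4), (2, 6), (3, 6), (4, 6), (5, 4), (5, 6), (6, 4), (6, 6), (7, 6)]
Unfold 3 (reflect across v@4): 24 holes -> [(0, 1), (0, 6), (1, 1), (1, 3), (1, 4), (1, 6), (2, 1), (2, 3), (2, 4), (2, 6), (3, 1), (3, 6), (4, 1), (4, 6), (5, 1), (5, 3), (5, 4), (5, 6), (6, 1), (6, 3), (6, 4), (6, 6), (7, 1), (7, 6)]
Unfold 4 (reflect across v@8): 48 holes -> [(0, 1), (0, 6), (0, 9), (0, 14), (1, 1), (1, 3), (1, 4), (1, 6), (1, 9), (1, 11), (1, 12), (1, 14), (2, 1), (2, 3), (2, 4), (2, 6), (2, 9), (2, 11), (2, 12), (2, 14), (3, 1), (3, 6), (3, 9), (3, 14), (4, 1), (4, 6), (4, 9), (4, 14), (5, 1), (5, 3), (5, 4), (5, 6), (5, 9), (5, 11), (5, 12), (5, 14), (6, 1), (6, 3), (6, 4), (6, 6), (6, 9), (6, 11), (6, 12), (6, 14), (7, 1), (7, 6), (7, 9), (7, 14)]
Unfold 5 (reflect across h@8): 96 holes -> [(0, 1), (0, 6), (0, 9), (0, 14), (1, 1), (1, 3), (1, 4), (1, 6), (1, 9), (1, 11), (1, 12), (1, 14), (2, 1), (2, 3), (2, 4), (2, 6), (2, 9), (2, 11), (2, 12), (2, 14), (3, 1), (3, 6), (3, 9), (3, 14), (4, 1), (4, 6), (4, 9), (4, 14), (5, 1), (5, 3), (5, 4), (5, 6), (5, 9), (5, 11), (5, 12), (5, 14), (6, 1), (6, 3), (6, 4), (6, 6), (6, 9), (6, 11), (6, 12), (6, 14), (7, 1), (7, 6), (7, 9), (7, 14), (8, 1), (8, 6), (8, 9), (8, 14), (9, 1), (9, 3), (9, 4), (9, 6), (9, 9), (9, 11), (9, 12), (9, 14), (10, 1), (10, 3), (10, 4), (10, 6), (10, 9), (10, 11), (10, 12), (10, 14), (11, 1), (11, 6), (11, 9), (11, 14), (12, 1), (12, 6), (12, 9), (12, 14), (13, 1), (13, 3), (13, 4), (13, 6), (13, 9), (13, 11), (13, 12), (13, 14), (14, 1), (14, 3), (14, 4), (14, 6), (14, 9), (14, 11), (14, 12), (14, 14), (15, 1), (15, 6), (15, 9), (15, 14)]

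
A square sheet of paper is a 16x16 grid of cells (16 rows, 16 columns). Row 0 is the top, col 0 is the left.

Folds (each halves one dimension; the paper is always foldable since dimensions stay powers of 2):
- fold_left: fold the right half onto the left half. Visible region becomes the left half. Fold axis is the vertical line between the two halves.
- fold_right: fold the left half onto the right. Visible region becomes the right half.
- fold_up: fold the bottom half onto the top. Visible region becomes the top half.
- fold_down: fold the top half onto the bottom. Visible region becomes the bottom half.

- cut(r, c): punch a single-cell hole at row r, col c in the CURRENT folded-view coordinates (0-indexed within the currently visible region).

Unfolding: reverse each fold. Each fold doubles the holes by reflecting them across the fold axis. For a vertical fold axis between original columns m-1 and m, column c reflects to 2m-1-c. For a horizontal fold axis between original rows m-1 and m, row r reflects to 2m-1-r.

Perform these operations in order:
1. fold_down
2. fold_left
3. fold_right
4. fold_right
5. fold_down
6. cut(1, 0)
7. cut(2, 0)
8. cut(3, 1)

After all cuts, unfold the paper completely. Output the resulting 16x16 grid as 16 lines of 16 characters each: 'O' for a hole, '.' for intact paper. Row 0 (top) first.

Answer: O..OO..OO..OO..O
.OO..OO..OO..OO.
.OO..OO..OO..OO.
................
................
.OO..OO..OO..OO.
.OO..OO..OO..OO.
O..OO..OO..OO..O
O..OO..OO..OO..O
.OO..OO..OO..OO.
.OO..OO..OO..OO.
................
................
.OO..OO..OO..OO.
.OO..OO..OO..OO.
O..OO..OO..OO..O

Derivation:
Op 1 fold_down: fold axis h@8; visible region now rows[8,16) x cols[0,16) = 8x16
Op 2 fold_left: fold axis v@8; visible region now rows[8,16) x cols[0,8) = 8x8
Op 3 fold_right: fold axis v@4; visible region now rows[8,16) x cols[4,8) = 8x4
Op 4 fold_right: fold axis v@6; visible region now rows[8,16) x cols[6,8) = 8x2
Op 5 fold_down: fold axis h@12; visible region now rows[12,16) x cols[6,8) = 4x2
Op 6 cut(1, 0): punch at orig (13,6); cuts so far [(13, 6)]; region rows[12,16) x cols[6,8) = 4x2
Op 7 cut(2, 0): punch at orig (14,6); cuts so far [(13, 6), (14, 6)]; region rows[12,16) x cols[6,8) = 4x2
Op 8 cut(3, 1): punch at orig (15,7); cuts so far [(13, 6), (14, 6), (15, 7)]; region rows[12,16) x cols[6,8) = 4x2
Unfold 1 (reflect across h@12): 6 holes -> [(8, 7), (9, 6), (10, 6), (13, 6), (14, 6), (15, 7)]
Unfold 2 (reflect across v@6): 12 holes -> [(8, 4), (8, 7), (9, 5), (9, 6), (10, 5), (10, 6), (13, 5), (13, 6), (14, 5), (14, 6), (15, 4), (15, 7)]
Unfold 3 (reflect across v@4): 24 holes -> [(8, 0), (8, 3), (8, 4), (8, 7), (9, 1), (9, 2), (9, 5), (9, 6), (10, 1), (10, 2), (10, 5), (10, 6), (13, 1), (13, 2), (13, 5), (13, 6), (14, 1), (14, 2), (14, 5), (14, 6), (15, 0), (15, 3), (15, 4), (15, 7)]
Unfold 4 (reflect across v@8): 48 holes -> [(8, 0), (8, 3), (8, 4), (8, 7), (8, 8), (8, 11), (8, 12), (8, 15), (9, 1), (9, 2), (9, 5), (9, 6), (9, 9), (9, 10), (9, 13), (9, 14), (10, 1), (10, 2), (10, 5), (10, 6), (10, 9), (10, 10), (10, 13), (10, 14), (13, 1), (13, 2), (13, 5), (13, 6), (13, 9), (13, 10), (13, 13), (13, 14), (14, 1), (14, 2), (14, 5), (14, 6), (14, 9), (14, 10), (14, 13), (14, 14), (15, 0), (15, 3), (15, 4), (15, 7), (15, 8), (15, 11), (15, 12), (15, 15)]
Unfold 5 (reflect across h@8): 96 holes -> [(0, 0), (0, 3), (0, 4), (0, 7), (0, 8), (0, 11), (0, 12), (0, 15), (1, 1), (1, 2), (1, 5), (1, 6), (1, 9), (1, 10), (1, 13), (1, 14), (2, 1), (2, 2), (2, 5), (2, 6), (2, 9), (2, 10), (2, 13), (2, 14), (5, 1), (5, 2), (5, 5), (5, 6), (5, 9), (5, 10), (5, 13), (5, 14), (6, 1), (6, 2), (6, 5), (6, 6), (6, 9), (6, 10), (6, 13), (6, 14), (7, 0), (7, 3), (7, 4), (7, 7), (7, 8), (7, 11), (7, 12), (7, 15), (8, 0), (8, 3), (8, 4), (8, 7), (8, 8), (8, 11), (8, 12), (8, 15), (9, 1), (9, 2), (9, 5), (9, 6), (9, 9), (9, 10), (9, 13), (9, 14), (10, 1), (10, 2), (10, 5), (10, 6), (10, 9), (10, 10), (10, 13), (10, 14), (13, 1), (13, 2), (13, 5), (13, 6), (13, 9), (13, 10), (13, 13), (13, 14), (14, 1), (14, 2), (14, 5), (14, 6), (14, 9), (14, 10), (14, 13), (14, 14), (15, 0), (15, 3), (15, 4), (15, 7), (15, 8), (15, 11), (15, 12), (15, 15)]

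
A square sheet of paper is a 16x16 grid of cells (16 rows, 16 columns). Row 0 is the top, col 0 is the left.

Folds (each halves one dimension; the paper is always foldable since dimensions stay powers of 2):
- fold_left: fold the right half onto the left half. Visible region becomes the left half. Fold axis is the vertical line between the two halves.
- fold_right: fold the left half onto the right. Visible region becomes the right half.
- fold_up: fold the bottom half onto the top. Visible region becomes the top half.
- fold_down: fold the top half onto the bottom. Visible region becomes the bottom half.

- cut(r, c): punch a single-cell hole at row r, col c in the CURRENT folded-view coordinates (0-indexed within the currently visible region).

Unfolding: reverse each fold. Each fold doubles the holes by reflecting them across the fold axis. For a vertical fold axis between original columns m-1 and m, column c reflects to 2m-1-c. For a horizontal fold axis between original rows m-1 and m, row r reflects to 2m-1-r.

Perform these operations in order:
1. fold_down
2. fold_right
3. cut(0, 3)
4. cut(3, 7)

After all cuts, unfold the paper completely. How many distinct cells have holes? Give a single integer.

Op 1 fold_down: fold axis h@8; visible region now rows[8,16) x cols[0,16) = 8x16
Op 2 fold_right: fold axis v@8; visible region now rows[8,16) x cols[8,16) = 8x8
Op 3 cut(0, 3): punch at orig (8,11); cuts so far [(8, 11)]; region rows[8,16) x cols[8,16) = 8x8
Op 4 cut(3, 7): punch at orig (11,15); cuts so far [(8, 11), (11, 15)]; region rows[8,16) x cols[8,16) = 8x8
Unfold 1 (reflect across v@8): 4 holes -> [(8, 4), (8, 11), (11, 0), (11, 15)]
Unfold 2 (reflect across h@8): 8 holes -> [(4, 0), (4, 15), (7, 4), (7, 11), (8, 4), (8, 11), (11, 0), (11, 15)]

Answer: 8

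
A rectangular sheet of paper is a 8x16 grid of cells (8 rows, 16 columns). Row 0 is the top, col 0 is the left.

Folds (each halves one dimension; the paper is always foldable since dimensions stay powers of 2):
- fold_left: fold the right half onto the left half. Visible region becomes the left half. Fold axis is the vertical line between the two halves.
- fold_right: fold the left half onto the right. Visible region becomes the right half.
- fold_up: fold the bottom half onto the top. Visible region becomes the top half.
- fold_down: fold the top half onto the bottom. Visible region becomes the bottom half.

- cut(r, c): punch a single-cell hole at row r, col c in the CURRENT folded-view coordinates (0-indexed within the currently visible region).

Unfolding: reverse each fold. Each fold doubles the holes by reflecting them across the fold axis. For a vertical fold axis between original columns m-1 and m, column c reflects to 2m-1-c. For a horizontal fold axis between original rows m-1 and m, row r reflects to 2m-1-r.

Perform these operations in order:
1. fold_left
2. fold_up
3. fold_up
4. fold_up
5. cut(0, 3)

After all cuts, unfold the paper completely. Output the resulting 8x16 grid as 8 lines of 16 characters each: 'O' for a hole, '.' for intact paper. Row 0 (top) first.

Answer: ...O........O...
...O........O...
...O........O...
...O........O...
...O........O...
...O........O...
...O........O...
...O........O...

Derivation:
Op 1 fold_left: fold axis v@8; visible region now rows[0,8) x cols[0,8) = 8x8
Op 2 fold_up: fold axis h@4; visible region now rows[0,4) x cols[0,8) = 4x8
Op 3 fold_up: fold axis h@2; visible region now rows[0,2) x cols[0,8) = 2x8
Op 4 fold_up: fold axis h@1; visible region now rows[0,1) x cols[0,8) = 1x8
Op 5 cut(0, 3): punch at orig (0,3); cuts so far [(0, 3)]; region rows[0,1) x cols[0,8) = 1x8
Unfold 1 (reflect across h@1): 2 holes -> [(0, 3), (1, 3)]
Unfold 2 (reflect across h@2): 4 holes -> [(0, 3), (1, 3), (2, 3), (3, 3)]
Unfold 3 (reflect across h@4): 8 holes -> [(0, 3), (1, 3), (2, 3), (3, 3), (4, 3), (5, 3), (6, 3), (7, 3)]
Unfold 4 (reflect across v@8): 16 holes -> [(0, 3), (0, 12), (1, 3), (1, 12), (2, 3), (2, 12), (3, 3), (3, 12), (4, 3), (4, 12), (5, 3), (5, 12), (6, 3), (6, 12), (7, 3), (7, 12)]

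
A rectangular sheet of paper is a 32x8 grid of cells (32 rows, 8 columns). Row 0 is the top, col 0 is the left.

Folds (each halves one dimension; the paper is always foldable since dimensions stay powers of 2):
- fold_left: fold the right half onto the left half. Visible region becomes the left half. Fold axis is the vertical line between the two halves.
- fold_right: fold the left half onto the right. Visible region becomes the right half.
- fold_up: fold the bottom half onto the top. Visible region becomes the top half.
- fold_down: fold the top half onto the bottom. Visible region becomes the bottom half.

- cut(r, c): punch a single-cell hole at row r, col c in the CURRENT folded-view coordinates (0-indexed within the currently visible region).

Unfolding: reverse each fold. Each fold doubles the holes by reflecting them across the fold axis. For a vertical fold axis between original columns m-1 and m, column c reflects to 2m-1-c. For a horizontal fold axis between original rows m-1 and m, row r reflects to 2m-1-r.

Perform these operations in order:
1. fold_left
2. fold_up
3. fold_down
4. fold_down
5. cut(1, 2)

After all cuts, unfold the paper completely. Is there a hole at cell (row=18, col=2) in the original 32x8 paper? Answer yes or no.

Answer: yes

Derivation:
Op 1 fold_left: fold axis v@4; visible region now rows[0,32) x cols[0,4) = 32x4
Op 2 fold_up: fold axis h@16; visible region now rows[0,16) x cols[0,4) = 16x4
Op 3 fold_down: fold axis h@8; visible region now rows[8,16) x cols[0,4) = 8x4
Op 4 fold_down: fold axis h@12; visible region now rows[12,16) x cols[0,4) = 4x4
Op 5 cut(1, 2): punch at orig (13,2); cuts so far [(13, 2)]; region rows[12,16) x cols[0,4) = 4x4
Unfold 1 (reflect across h@12): 2 holes -> [(10, 2), (13, 2)]
Unfold 2 (reflect across h@8): 4 holes -> [(2, 2), (5, 2), (10, 2), (13, 2)]
Unfold 3 (reflect across h@16): 8 holes -> [(2, 2), (5, 2), (10, 2), (13, 2), (18, 2), (21, 2), (26, 2), (29, 2)]
Unfold 4 (reflect across v@4): 16 holes -> [(2, 2), (2, 5), (5, 2), (5, 5), (10, 2), (10, 5), (13, 2), (13, 5), (18, 2), (18, 5), (21, 2), (21, 5), (26, 2), (26, 5), (29, 2), (29, 5)]
Holes: [(2, 2), (2, 5), (5, 2), (5, 5), (10, 2), (10, 5), (13, 2), (13, 5), (18, 2), (18, 5), (21, 2), (21, 5), (26, 2), (26, 5), (29, 2), (29, 5)]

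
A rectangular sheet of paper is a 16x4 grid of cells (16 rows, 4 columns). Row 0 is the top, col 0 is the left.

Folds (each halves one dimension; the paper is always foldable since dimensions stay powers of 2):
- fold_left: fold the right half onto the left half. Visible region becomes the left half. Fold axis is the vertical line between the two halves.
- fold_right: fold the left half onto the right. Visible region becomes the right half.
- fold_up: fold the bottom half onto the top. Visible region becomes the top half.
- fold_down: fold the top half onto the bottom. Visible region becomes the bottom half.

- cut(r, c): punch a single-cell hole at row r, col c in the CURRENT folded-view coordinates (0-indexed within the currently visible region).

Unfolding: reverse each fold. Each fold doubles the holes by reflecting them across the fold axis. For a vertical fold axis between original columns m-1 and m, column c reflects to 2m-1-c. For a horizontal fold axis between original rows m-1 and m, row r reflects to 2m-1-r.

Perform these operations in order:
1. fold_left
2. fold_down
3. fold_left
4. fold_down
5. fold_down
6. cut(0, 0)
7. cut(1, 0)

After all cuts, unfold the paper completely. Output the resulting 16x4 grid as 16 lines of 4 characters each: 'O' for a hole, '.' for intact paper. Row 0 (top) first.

Answer: OOOO
OOOO
OOOO
OOOO
OOOO
OOOO
OOOO
OOOO
OOOO
OOOO
OOOO
OOOO
OOOO
OOOO
OOOO
OOOO

Derivation:
Op 1 fold_left: fold axis v@2; visible region now rows[0,16) x cols[0,2) = 16x2
Op 2 fold_down: fold axis h@8; visible region now rows[8,16) x cols[0,2) = 8x2
Op 3 fold_left: fold axis v@1; visible region now rows[8,16) x cols[0,1) = 8x1
Op 4 fold_down: fold axis h@12; visible region now rows[12,16) x cols[0,1) = 4x1
Op 5 fold_down: fold axis h@14; visible region now rows[14,16) x cols[0,1) = 2x1
Op 6 cut(0, 0): punch at orig (14,0); cuts so far [(14, 0)]; region rows[14,16) x cols[0,1) = 2x1
Op 7 cut(1, 0): punch at orig (15,0); cuts so far [(14, 0), (15, 0)]; region rows[14,16) x cols[0,1) = 2x1
Unfold 1 (reflect across h@14): 4 holes -> [(12, 0), (13, 0), (14, 0), (15, 0)]
Unfold 2 (reflect across h@12): 8 holes -> [(8, 0), (9, 0), (10, 0), (11, 0), (12, 0), (13, 0), (14, 0), (15, 0)]
Unfold 3 (reflect across v@1): 16 holes -> [(8, 0), (8, 1), (9, 0), (9, 1), (10, 0), (10, 1), (11, 0), (11, 1), (12, 0), (12, 1), (13, 0), (13, 1), (14, 0), (14, 1), (15, 0), (15, 1)]
Unfold 4 (reflect across h@8): 32 holes -> [(0, 0), (0, 1), (1, 0), (1, 1), (2, 0), (2, 1), (3, 0), (3, 1), (4, 0), (4, 1), (5, 0), (5, 1), (6, 0), (6, 1), (7, 0), (7, 1), (8, 0), (8, 1), (9, 0), (9, 1), (10, 0), (10, 1), (11, 0), (11, 1), (12, 0), (12, 1), (13, 0), (13, 1), (14, 0), (14, 1), (15, 0), (15, 1)]
Unfold 5 (reflect across v@2): 64 holes -> [(0, 0), (0, 1), (0, 2), (0, 3), (1, 0), (1, 1), (1, 2), (1, 3), (2, 0), (2, 1), (2, 2), (2, 3), (3, 0), (3, 1), (3, 2), (3, 3), (4, 0), (4, 1), (4, 2), (4, 3), (5, 0), (5, 1), (5, 2), (5, 3), (6, 0), (6, 1), (6, 2), (6, 3), (7, 0), (7, 1), (7, 2), (7, 3), (8, 0), (8, 1), (8, 2), (8, 3), (9, 0), (9, 1), (9, 2), (9, 3), (10, 0), (10, 1), (10, 2), (10, 3), (11, 0), (11, 1), (11, 2), (11, 3), (12, 0), (12, 1), (12, 2), (12, 3), (13, 0), (13, 1), (13, 2), (13, 3), (14, 0), (14, 1), (14, 2), (14, 3), (15, 0), (15, 1), (15, 2), (15, 3)]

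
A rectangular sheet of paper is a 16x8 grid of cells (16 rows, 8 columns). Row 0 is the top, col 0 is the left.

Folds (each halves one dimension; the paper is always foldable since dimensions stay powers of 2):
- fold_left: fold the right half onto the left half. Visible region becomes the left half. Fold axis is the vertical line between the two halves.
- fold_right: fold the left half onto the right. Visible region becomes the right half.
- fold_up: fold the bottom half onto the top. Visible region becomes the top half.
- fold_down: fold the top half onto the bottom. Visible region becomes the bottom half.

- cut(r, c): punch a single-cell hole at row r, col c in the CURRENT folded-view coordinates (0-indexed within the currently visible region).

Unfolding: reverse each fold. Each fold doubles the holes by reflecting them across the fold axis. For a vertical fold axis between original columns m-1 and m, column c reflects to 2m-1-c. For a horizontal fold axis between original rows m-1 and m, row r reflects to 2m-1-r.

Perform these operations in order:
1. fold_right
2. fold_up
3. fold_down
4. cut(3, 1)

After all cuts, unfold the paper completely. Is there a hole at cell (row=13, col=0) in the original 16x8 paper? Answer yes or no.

Answer: no

Derivation:
Op 1 fold_right: fold axis v@4; visible region now rows[0,16) x cols[4,8) = 16x4
Op 2 fold_up: fold axis h@8; visible region now rows[0,8) x cols[4,8) = 8x4
Op 3 fold_down: fold axis h@4; visible region now rows[4,8) x cols[4,8) = 4x4
Op 4 cut(3, 1): punch at orig (7,5); cuts so far [(7, 5)]; region rows[4,8) x cols[4,8) = 4x4
Unfold 1 (reflect across h@4): 2 holes -> [(0, 5), (7, 5)]
Unfold 2 (reflect across h@8): 4 holes -> [(0, 5), (7, 5), (8, 5), (15, 5)]
Unfold 3 (reflect across v@4): 8 holes -> [(0, 2), (0, 5), (7, 2), (7, 5), (8, 2), (8, 5), (15, 2), (15, 5)]
Holes: [(0, 2), (0, 5), (7, 2), (7, 5), (8, 2), (8, 5), (15, 2), (15, 5)]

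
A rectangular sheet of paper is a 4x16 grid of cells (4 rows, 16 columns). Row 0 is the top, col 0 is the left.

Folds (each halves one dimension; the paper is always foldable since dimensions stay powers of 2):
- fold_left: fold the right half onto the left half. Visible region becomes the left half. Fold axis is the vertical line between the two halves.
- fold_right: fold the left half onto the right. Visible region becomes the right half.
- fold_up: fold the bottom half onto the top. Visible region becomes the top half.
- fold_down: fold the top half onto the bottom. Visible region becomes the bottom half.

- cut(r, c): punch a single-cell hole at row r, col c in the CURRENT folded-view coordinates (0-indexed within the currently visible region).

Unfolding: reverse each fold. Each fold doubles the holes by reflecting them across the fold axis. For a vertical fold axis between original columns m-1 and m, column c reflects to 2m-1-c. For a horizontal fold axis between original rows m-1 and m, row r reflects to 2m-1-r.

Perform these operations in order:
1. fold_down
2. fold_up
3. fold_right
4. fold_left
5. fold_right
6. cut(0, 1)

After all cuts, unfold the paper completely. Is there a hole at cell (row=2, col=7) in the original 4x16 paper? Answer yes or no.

Answer: yes

Derivation:
Op 1 fold_down: fold axis h@2; visible region now rows[2,4) x cols[0,16) = 2x16
Op 2 fold_up: fold axis h@3; visible region now rows[2,3) x cols[0,16) = 1x16
Op 3 fold_right: fold axis v@8; visible region now rows[2,3) x cols[8,16) = 1x8
Op 4 fold_left: fold axis v@12; visible region now rows[2,3) x cols[8,12) = 1x4
Op 5 fold_right: fold axis v@10; visible region now rows[2,3) x cols[10,12) = 1x2
Op 6 cut(0, 1): punch at orig (2,11); cuts so far [(2, 11)]; region rows[2,3) x cols[10,12) = 1x2
Unfold 1 (reflect across v@10): 2 holes -> [(2, 8), (2, 11)]
Unfold 2 (reflect across v@12): 4 holes -> [(2, 8), (2, 11), (2, 12), (2, 15)]
Unfold 3 (reflect across v@8): 8 holes -> [(2, 0), (2, 3), (2, 4), (2, 7), (2, 8), (2, 11), (2, 12), (2, 15)]
Unfold 4 (reflect across h@3): 16 holes -> [(2, 0), (2, 3), (2, 4), (2, 7), (2, 8), (2, 11), (2, 12), (2, 15), (3, 0), (3, 3), (3, 4), (3, 7), (3, 8), (3, 11), (3, 12), (3, 15)]
Unfold 5 (reflect across h@2): 32 holes -> [(0, 0), (0, 3), (0, 4), (0, 7), (0, 8), (0, 11), (0, 12), (0, 15), (1, 0), (1, 3), (1, 4), (1, 7), (1, 8), (1, 11), (1, 12), (1, 15), (2, 0), (2, 3), (2, 4), (2, 7), (2, 8), (2, 11), (2, 12), (2, 15), (3, 0), (3, 3), (3, 4), (3, 7), (3, 8), (3, 11), (3, 12), (3, 15)]
Holes: [(0, 0), (0, 3), (0, 4), (0, 7), (0, 8), (0, 11), (0, 12), (0, 15), (1, 0), (1, 3), (1, 4), (1, 7), (1, 8), (1, 11), (1, 12), (1, 15), (2, 0), (2, 3), (2, 4), (2, 7), (2, 8), (2, 11), (2, 12), (2, 15), (3, 0), (3, 3), (3, 4), (3, 7), (3, 8), (3, 11), (3, 12), (3, 15)]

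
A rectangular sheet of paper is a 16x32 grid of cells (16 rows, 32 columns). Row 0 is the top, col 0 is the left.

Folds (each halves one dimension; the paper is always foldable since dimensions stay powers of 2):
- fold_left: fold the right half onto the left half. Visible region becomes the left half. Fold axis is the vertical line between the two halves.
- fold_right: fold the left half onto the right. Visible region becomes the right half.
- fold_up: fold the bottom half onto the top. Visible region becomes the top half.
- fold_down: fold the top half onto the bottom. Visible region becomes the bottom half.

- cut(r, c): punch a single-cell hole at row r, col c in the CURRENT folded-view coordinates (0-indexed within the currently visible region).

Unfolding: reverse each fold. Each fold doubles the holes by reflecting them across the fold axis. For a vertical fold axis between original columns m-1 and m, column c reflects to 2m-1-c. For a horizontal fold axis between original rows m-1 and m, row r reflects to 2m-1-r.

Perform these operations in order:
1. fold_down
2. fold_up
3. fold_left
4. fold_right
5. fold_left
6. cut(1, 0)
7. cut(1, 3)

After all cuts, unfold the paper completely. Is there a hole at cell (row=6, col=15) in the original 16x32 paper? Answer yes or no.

Op 1 fold_down: fold axis h@8; visible region now rows[8,16) x cols[0,32) = 8x32
Op 2 fold_up: fold axis h@12; visible region now rows[8,12) x cols[0,32) = 4x32
Op 3 fold_left: fold axis v@16; visible region now rows[8,12) x cols[0,16) = 4x16
Op 4 fold_right: fold axis v@8; visible region now rows[8,12) x cols[8,16) = 4x8
Op 5 fold_left: fold axis v@12; visible region now rows[8,12) x cols[8,12) = 4x4
Op 6 cut(1, 0): punch at orig (9,8); cuts so far [(9, 8)]; region rows[8,12) x cols[8,12) = 4x4
Op 7 cut(1, 3): punch at orig (9,11); cuts so far [(9, 8), (9, 11)]; region rows[8,12) x cols[8,12) = 4x4
Unfold 1 (reflect across v@12): 4 holes -> [(9, 8), (9, 11), (9, 12), (9, 15)]
Unfold 2 (reflect across v@8): 8 holes -> [(9, 0), (9, 3), (9, 4), (9, 7), (9, 8), (9, 11), (9, 12), (9, 15)]
Unfold 3 (reflect across v@16): 16 holes -> [(9, 0), (9, 3), (9, 4), (9, 7), (9, 8), (9, 11), (9, 12), (9, 15), (9, 16), (9, 19), (9, 20), (9, 23), (9, 24), (9, 27), (9, 28), (9, 31)]
Unfold 4 (reflect across h@12): 32 holes -> [(9, 0), (9, 3), (9, 4), (9, 7), (9, 8), (9, 11), (9, 12), (9, 15), (9, 16), (9, 19), (9, 20), (9, 23), (9, 24), (9, 27), (9, 28), (9, 31), (14, 0), (14, 3), (14, 4), (14, 7), (14, 8), (14, 11), (14, 12), (14, 15), (14, 16), (14, 19), (14, 20), (14, 23), (14, 24), (14, 27), (14, 28), (14, 31)]
Unfold 5 (reflect across h@8): 64 holes -> [(1, 0), (1, 3), (1, 4), (1, 7), (1, 8), (1, 11), (1, 12), (1, 15), (1, 16), (1, 19), (1, 20), (1, 23), (1, 24), (1, 27), (1, 28), (1, 31), (6, 0), (6, 3), (6, 4), (6, 7), (6, 8), (6, 11), (6, 12), (6, 15), (6, 16), (6, 19), (6, 20), (6, 23), (6, 24), (6, 27), (6, 28), (6, 31), (9, 0), (9, 3), (9, 4), (9, 7), (9, 8), (9, 11), (9, 12), (9, 15), (9, 16), (9, 19), (9, 20), (9, 23), (9, 24), (9, 27), (9, 28), (9, 31), (14, 0), (14, 3), (14, 4), (14, 7), (14, 8), (14, 11), (14, 12), (14, 15), (14, 16), (14, 19), (14, 20), (14, 23), (14, 24), (14, 27), (14, 28), (14, 31)]
Holes: [(1, 0), (1, 3), (1, 4), (1, 7), (1, 8), (1, 11), (1, 12), (1, 15), (1, 16), (1, 19), (1, 20), (1, 23), (1, 24), (1, 27), (1, 28), (1, 31), (6, 0), (6, 3), (6, 4), (6, 7), (6, 8), (6, 11), (6, 12), (6, 15), (6, 16), (6, 19), (6, 20), (6, 23), (6, 24), (6, 27), (6, 28), (6, 31), (9, 0), (9, 3), (9, 4), (9, 7), (9, 8), (9, 11), (9, 12), (9, 15), (9, 16), (9, 19), (9, 20), (9, 23), (9, 24), (9, 27), (9, 28), (9, 31), (14, 0), (14, 3), (14, 4), (14, 7), (14, 8), (14, 11), (14, 12), (14, 15), (14, 16), (14, 19), (14, 20), (14, 23), (14, 24), (14, 27), (14, 28), (14, 31)]

Answer: yes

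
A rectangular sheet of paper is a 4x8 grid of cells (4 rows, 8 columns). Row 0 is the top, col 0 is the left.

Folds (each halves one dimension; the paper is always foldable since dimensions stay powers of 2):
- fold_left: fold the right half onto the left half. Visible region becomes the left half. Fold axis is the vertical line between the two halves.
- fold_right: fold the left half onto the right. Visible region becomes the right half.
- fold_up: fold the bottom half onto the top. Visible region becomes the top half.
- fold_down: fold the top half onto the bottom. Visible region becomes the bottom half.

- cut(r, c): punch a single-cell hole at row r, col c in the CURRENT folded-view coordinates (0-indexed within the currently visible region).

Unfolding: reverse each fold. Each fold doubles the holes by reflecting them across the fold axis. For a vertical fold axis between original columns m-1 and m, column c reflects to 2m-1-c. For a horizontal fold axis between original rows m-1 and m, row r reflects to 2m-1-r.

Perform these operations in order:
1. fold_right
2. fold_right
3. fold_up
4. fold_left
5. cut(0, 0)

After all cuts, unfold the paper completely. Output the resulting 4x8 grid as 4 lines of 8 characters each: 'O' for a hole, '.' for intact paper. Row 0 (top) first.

Answer: OOOOOOOO
........
........
OOOOOOOO

Derivation:
Op 1 fold_right: fold axis v@4; visible region now rows[0,4) x cols[4,8) = 4x4
Op 2 fold_right: fold axis v@6; visible region now rows[0,4) x cols[6,8) = 4x2
Op 3 fold_up: fold axis h@2; visible region now rows[0,2) x cols[6,8) = 2x2
Op 4 fold_left: fold axis v@7; visible region now rows[0,2) x cols[6,7) = 2x1
Op 5 cut(0, 0): punch at orig (0,6); cuts so far [(0, 6)]; region rows[0,2) x cols[6,7) = 2x1
Unfold 1 (reflect across v@7): 2 holes -> [(0, 6), (0, 7)]
Unfold 2 (reflect across h@2): 4 holes -> [(0, 6), (0, 7), (3, 6), (3, 7)]
Unfold 3 (reflect across v@6): 8 holes -> [(0, 4), (0, 5), (0, 6), (0, 7), (3, 4), (3, 5), (3, 6), (3, 7)]
Unfold 4 (reflect across v@4): 16 holes -> [(0, 0), (0, 1), (0, 2), (0, 3), (0, 4), (0, 5), (0, 6), (0, 7), (3, 0), (3, 1), (3, 2), (3, 3), (3, 4), (3, 5), (3, 6), (3, 7)]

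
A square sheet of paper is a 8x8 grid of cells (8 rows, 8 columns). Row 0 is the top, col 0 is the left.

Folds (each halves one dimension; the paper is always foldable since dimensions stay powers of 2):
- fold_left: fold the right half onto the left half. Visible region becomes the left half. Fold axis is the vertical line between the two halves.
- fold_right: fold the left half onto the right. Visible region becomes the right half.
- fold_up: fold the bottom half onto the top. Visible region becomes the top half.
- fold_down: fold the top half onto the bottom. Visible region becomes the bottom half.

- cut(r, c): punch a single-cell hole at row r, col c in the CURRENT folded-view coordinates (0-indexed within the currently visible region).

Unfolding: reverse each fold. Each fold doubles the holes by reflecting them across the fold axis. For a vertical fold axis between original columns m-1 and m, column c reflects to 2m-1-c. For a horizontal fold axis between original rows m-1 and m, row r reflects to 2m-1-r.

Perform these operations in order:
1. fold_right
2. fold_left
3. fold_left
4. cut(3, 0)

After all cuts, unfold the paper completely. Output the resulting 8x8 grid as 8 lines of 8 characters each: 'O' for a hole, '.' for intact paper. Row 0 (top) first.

Answer: ........
........
........
OOOOOOOO
........
........
........
........

Derivation:
Op 1 fold_right: fold axis v@4; visible region now rows[0,8) x cols[4,8) = 8x4
Op 2 fold_left: fold axis v@6; visible region now rows[0,8) x cols[4,6) = 8x2
Op 3 fold_left: fold axis v@5; visible region now rows[0,8) x cols[4,5) = 8x1
Op 4 cut(3, 0): punch at orig (3,4); cuts so far [(3, 4)]; region rows[0,8) x cols[4,5) = 8x1
Unfold 1 (reflect across v@5): 2 holes -> [(3, 4), (3, 5)]
Unfold 2 (reflect across v@6): 4 holes -> [(3, 4), (3, 5), (3, 6), (3, 7)]
Unfold 3 (reflect across v@4): 8 holes -> [(3, 0), (3, 1), (3, 2), (3, 3), (3, 4), (3, 5), (3, 6), (3, 7)]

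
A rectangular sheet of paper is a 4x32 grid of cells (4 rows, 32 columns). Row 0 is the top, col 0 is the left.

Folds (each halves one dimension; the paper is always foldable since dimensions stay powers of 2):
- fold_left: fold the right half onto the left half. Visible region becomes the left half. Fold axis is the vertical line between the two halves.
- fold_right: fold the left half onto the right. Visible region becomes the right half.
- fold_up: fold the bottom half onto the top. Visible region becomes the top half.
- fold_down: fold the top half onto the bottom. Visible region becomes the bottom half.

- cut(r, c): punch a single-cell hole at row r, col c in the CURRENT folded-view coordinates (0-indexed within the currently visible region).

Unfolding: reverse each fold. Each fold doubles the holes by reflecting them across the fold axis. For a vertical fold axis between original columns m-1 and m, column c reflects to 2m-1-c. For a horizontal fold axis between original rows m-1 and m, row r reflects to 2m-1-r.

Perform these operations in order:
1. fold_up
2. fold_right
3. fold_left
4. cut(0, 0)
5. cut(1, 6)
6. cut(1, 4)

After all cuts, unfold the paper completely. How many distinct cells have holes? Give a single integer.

Answer: 24

Derivation:
Op 1 fold_up: fold axis h@2; visible region now rows[0,2) x cols[0,32) = 2x32
Op 2 fold_right: fold axis v@16; visible region now rows[0,2) x cols[16,32) = 2x16
Op 3 fold_left: fold axis v@24; visible region now rows[0,2) x cols[16,24) = 2x8
Op 4 cut(0, 0): punch at orig (0,16); cuts so far [(0, 16)]; region rows[0,2) x cols[16,24) = 2x8
Op 5 cut(1, 6): punch at orig (1,22); cuts so far [(0, 16), (1, 22)]; region rows[0,2) x cols[16,24) = 2x8
Op 6 cut(1, 4): punch at orig (1,20); cuts so far [(0, 16), (1, 20), (1, 22)]; region rows[0,2) x cols[16,24) = 2x8
Unfold 1 (reflect across v@24): 6 holes -> [(0, 16), (0, 31), (1, 20), (1, 22), (1, 25), (1, 27)]
Unfold 2 (reflect across v@16): 12 holes -> [(0, 0), (0, 15), (0, 16), (0, 31), (1, 4), (1, 6), (1, 9), (1, 11), (1, 20), (1, 22), (1, 25), (1, 27)]
Unfold 3 (reflect across h@2): 24 holes -> [(0, 0), (0, 15), (0, 16), (0, 31), (1, 4), (1, 6), (1, 9), (1, 11), (1, 20), (1, 22), (1, 25), (1, 27), (2, 4), (2, 6), (2, 9), (2, 11), (2, 20), (2, 22), (2, 25), (2, 27), (3, 0), (3, 15), (3, 16), (3, 31)]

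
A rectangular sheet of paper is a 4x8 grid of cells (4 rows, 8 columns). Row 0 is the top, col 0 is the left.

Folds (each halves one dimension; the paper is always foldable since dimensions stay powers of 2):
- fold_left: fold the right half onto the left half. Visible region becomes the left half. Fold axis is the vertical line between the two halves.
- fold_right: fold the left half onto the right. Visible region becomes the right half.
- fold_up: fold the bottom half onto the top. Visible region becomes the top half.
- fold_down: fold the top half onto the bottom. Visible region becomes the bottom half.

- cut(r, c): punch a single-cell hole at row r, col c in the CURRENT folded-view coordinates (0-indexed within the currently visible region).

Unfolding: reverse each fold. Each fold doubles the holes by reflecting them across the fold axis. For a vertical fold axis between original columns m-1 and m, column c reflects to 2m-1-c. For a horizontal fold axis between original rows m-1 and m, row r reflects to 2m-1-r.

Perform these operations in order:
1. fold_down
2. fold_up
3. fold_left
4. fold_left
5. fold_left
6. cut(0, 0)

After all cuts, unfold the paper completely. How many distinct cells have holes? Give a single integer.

Answer: 32

Derivation:
Op 1 fold_down: fold axis h@2; visible region now rows[2,4) x cols[0,8) = 2x8
Op 2 fold_up: fold axis h@3; visible region now rows[2,3) x cols[0,8) = 1x8
Op 3 fold_left: fold axis v@4; visible region now rows[2,3) x cols[0,4) = 1x4
Op 4 fold_left: fold axis v@2; visible region now rows[2,3) x cols[0,2) = 1x2
Op 5 fold_left: fold axis v@1; visible region now rows[2,3) x cols[0,1) = 1x1
Op 6 cut(0, 0): punch at orig (2,0); cuts so far [(2, 0)]; region rows[2,3) x cols[0,1) = 1x1
Unfold 1 (reflect across v@1): 2 holes -> [(2, 0), (2, 1)]
Unfold 2 (reflect across v@2): 4 holes -> [(2, 0), (2, 1), (2, 2), (2, 3)]
Unfold 3 (reflect across v@4): 8 holes -> [(2, 0), (2, 1), (2, 2), (2, 3), (2, 4), (2, 5), (2, 6), (2, 7)]
Unfold 4 (reflect across h@3): 16 holes -> [(2, 0), (2, 1), (2, 2), (2, 3), (2, 4), (2, 5), (2, 6), (2, 7), (3, 0), (3, 1), (3, 2), (3, 3), (3, 4), (3, 5), (3, 6), (3, 7)]
Unfold 5 (reflect across h@2): 32 holes -> [(0, 0), (0, 1), (0, 2), (0, 3), (0, 4), (0, 5), (0, 6), (0, 7), (1, 0), (1, 1), (1, 2), (1, 3), (1, 4), (1, 5), (1, 6), (1, 7), (2, 0), (2, 1), (2, 2), (2, 3), (2, 4), (2, 5), (2, 6), (2, 7), (3, 0), (3, 1), (3, 2), (3, 3), (3, 4), (3, 5), (3, 6), (3, 7)]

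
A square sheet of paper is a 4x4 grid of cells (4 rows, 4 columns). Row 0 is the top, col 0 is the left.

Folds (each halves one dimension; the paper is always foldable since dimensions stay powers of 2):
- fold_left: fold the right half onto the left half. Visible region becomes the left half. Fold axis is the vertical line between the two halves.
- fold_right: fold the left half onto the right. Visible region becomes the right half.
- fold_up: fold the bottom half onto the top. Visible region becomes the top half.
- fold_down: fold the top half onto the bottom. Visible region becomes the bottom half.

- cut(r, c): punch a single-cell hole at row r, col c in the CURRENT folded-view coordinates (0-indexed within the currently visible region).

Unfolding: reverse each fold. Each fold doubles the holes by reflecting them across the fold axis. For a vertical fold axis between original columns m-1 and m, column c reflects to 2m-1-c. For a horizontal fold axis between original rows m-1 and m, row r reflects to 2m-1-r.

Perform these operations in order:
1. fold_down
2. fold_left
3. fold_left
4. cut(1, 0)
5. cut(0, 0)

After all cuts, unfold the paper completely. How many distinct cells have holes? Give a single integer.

Op 1 fold_down: fold axis h@2; visible region now rows[2,4) x cols[0,4) = 2x4
Op 2 fold_left: fold axis v@2; visible region now rows[2,4) x cols[0,2) = 2x2
Op 3 fold_left: fold axis v@1; visible region now rows[2,4) x cols[0,1) = 2x1
Op 4 cut(1, 0): punch at orig (3,0); cuts so far [(3, 0)]; region rows[2,4) x cols[0,1) = 2x1
Op 5 cut(0, 0): punch at orig (2,0); cuts so far [(2, 0), (3, 0)]; region rows[2,4) x cols[0,1) = 2x1
Unfold 1 (reflect across v@1): 4 holes -> [(2, 0), (2, 1), (3, 0), (3, 1)]
Unfold 2 (reflect across v@2): 8 holes -> [(2, 0), (2, 1), (2, 2), (2, 3), (3, 0), (3, 1), (3, 2), (3, 3)]
Unfold 3 (reflect across h@2): 16 holes -> [(0, 0), (0, 1), (0, 2), (0, 3), (1, 0), (1, 1), (1, 2), (1, 3), (2, 0), (2, 1), (2, 2), (2, 3), (3, 0), (3, 1), (3, 2), (3, 3)]

Answer: 16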